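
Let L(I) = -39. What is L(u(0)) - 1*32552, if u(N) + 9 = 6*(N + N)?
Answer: -32591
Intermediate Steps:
u(N) = -9 + 12*N (u(N) = -9 + 6*(N + N) = -9 + 6*(2*N) = -9 + 12*N)
L(u(0)) - 1*32552 = -39 - 1*32552 = -39 - 32552 = -32591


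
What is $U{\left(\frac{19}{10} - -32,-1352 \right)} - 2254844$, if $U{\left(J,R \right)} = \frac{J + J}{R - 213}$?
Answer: $- \frac{17644154639}{7825} \approx -2.2548 \cdot 10^{6}$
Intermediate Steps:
$U{\left(J,R \right)} = \frac{2 J}{-213 + R}$
$U{\left(\frac{19}{10} - -32,-1352 \right)} - 2254844 = \frac{2 \left(\frac{19}{10} - -32\right)}{-213 - 1352} - 2254844 = \frac{2 \left(19 \cdot \frac{1}{10} + 32\right)}{-1565} - 2254844 = 2 \left(\frac{19}{10} + 32\right) \left(- \frac{1}{1565}\right) - 2254844 = 2 \cdot \frac{339}{10} \left(- \frac{1}{1565}\right) - 2254844 = - \frac{339}{7825} - 2254844 = - \frac{17644154639}{7825}$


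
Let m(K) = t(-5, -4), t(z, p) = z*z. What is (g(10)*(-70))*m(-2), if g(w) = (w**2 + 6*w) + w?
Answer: -297500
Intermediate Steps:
t(z, p) = z**2
m(K) = 25 (m(K) = (-5)**2 = 25)
g(w) = w**2 + 7*w
(g(10)*(-70))*m(-2) = ((10*(7 + 10))*(-70))*25 = ((10*17)*(-70))*25 = (170*(-70))*25 = -11900*25 = -297500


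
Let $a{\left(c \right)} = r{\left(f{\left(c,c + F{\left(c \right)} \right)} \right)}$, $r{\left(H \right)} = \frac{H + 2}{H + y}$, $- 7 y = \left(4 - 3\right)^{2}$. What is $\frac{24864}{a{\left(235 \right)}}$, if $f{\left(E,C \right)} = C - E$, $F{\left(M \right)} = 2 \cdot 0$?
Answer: $-1776$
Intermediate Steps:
$F{\left(M \right)} = 0$
$y = - \frac{1}{7}$ ($y = - \frac{\left(4 - 3\right)^{2}}{7} = - \frac{1^{2}}{7} = \left(- \frac{1}{7}\right) 1 = - \frac{1}{7} \approx -0.14286$)
$r{\left(H \right)} = \frac{2 + H}{- \frac{1}{7} + H}$ ($r{\left(H \right)} = \frac{H + 2}{H - \frac{1}{7}} = \frac{2 + H}{- \frac{1}{7} + H}$)
$a{\left(c \right)} = -14$ ($a{\left(c \right)} = \frac{7 \left(2 + \left(\left(c + 0\right) - c\right)\right)}{-1 + 7 \left(\left(c + 0\right) - c\right)} = \frac{7 \left(2 + \left(c - c\right)\right)}{-1 + 7 \left(c - c\right)} = \frac{7 \left(2 + 0\right)}{-1 + 7 \cdot 0} = 7 \frac{1}{-1 + 0} \cdot 2 = 7 \frac{1}{-1} \cdot 2 = 7 \left(-1\right) 2 = -14$)
$\frac{24864}{a{\left(235 \right)}} = \frac{24864}{-14} = 24864 \left(- \frac{1}{14}\right) = -1776$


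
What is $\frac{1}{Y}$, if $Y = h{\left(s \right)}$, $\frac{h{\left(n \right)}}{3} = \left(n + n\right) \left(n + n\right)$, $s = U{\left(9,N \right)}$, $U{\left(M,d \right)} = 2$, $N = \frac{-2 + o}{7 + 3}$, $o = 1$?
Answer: $\frac{1}{48} \approx 0.020833$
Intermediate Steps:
$N = - \frac{1}{10}$ ($N = \frac{-2 + 1}{7 + 3} = - \frac{1}{10} \approx -0.1$)
$s = 2$
$h{\left(n \right)} = 12 n^{2}$ ($h{\left(n \right)} = 3 \left(n + n\right) \left(n + n\right) = 3 \cdot 2 n 2 n = 3 \cdot 4 n^{2} = 12 n^{2}$)
$Y = 48$ ($Y = 12 \cdot 2^{2} = 12 \cdot 4 = 48$)
$\frac{1}{Y} = \frac{1}{48}$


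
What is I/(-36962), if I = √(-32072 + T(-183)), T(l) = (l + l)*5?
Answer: -I*√33902/36962 ≈ -0.0049815*I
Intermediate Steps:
T(l) = 10*l (T(l) = (2*l)*5 = 10*l)
I = I*√33902 (I = √(-32072 + 10*(-183)) = √(-32072 - 1830) = √(-33902) = I*√33902 ≈ 184.13*I)
I/(-36962) = (I*√33902)/(-36962) = (I*√33902)*(-1/36962) = -I*√33902/36962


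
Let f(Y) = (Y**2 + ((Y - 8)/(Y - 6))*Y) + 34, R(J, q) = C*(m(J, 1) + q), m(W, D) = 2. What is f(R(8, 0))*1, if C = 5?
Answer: 139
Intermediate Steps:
R(J, q) = 10 + 5*q (R(J, q) = 5*(2 + q) = 10 + 5*q)
f(Y) = 34 + Y**2 + Y*(-8 + Y)/(-6 + Y) (f(Y) = (Y**2 + ((-8 + Y)/(-6 + Y))*Y) + 34 = (Y**2 + Y*(-8 + Y)/(-6 + Y)) + 34 = 34 + Y**2 + Y*(-8 + Y)/(-6 + Y))
f(R(8, 0))*1 = ((-204 + (10 + 5*0)**3 - 5*(10 + 5*0)**2 + 26*(10 + 5*0))/(-6 + (10 + 5*0)))*1 = ((-204 + (10 + 0)**3 - 5*(10 + 0)**2 + 26*(10 + 0))/(-6 + (10 + 0)))*1 = ((-204 + 10**3 - 5*10**2 + 26*10)/(-6 + 10))*1 = ((-204 + 1000 - 5*100 + 260)/4)*1 = ((-204 + 1000 - 500 + 260)/4)*1 = ((1/4)*556)*1 = 139*1 = 139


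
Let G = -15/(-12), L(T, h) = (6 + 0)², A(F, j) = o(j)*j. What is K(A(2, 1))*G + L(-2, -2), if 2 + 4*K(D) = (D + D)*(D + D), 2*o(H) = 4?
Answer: 323/8 ≈ 40.375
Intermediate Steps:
o(H) = 2 (o(H) = (½)*4 = 2)
A(F, j) = 2*j
L(T, h) = 36 (L(T, h) = 6² = 36)
K(D) = -½ + D² (K(D) = -½ + ((D + D)*(D + D))/4 = -½ + ((2*D)*(2*D))/4 = -½ + (4*D²)/4 = -½ + D²)
G = 5/4 (G = -15*(-1/12) = 5/4 ≈ 1.2500)
K(A(2, 1))*G + L(-2, -2) = (-½ + (2*1)²)*(5/4) + 36 = (-½ + 2²)*(5/4) + 36 = (-½ + 4)*(5/4) + 36 = (7/2)*(5/4) + 36 = 35/8 + 36 = 323/8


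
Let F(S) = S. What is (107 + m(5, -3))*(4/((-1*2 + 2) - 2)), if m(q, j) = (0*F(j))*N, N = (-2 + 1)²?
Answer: -214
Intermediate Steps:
N = 1 (N = (-1)² = 1)
m(q, j) = 0 (m(q, j) = (0*j)*1 = 0*1 = 0)
(107 + m(5, -3))*(4/((-1*2 + 2) - 2)) = (107 + 0)*(4/((-1*2 + 2) - 2)) = 107*(4/((-2 + 2) - 2)) = 107*(4/(0 - 2)) = 107*(4/(-2)) = 107*(4*(-½)) = 107*(-2) = -214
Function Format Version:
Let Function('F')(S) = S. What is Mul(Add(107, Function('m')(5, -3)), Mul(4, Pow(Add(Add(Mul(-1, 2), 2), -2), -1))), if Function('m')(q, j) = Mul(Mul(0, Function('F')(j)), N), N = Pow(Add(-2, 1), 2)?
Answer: -214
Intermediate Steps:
N = 1 (N = Pow(-1, 2) = 1)
Function('m')(q, j) = 0 (Function('m')(q, j) = Mul(Mul(0, j), 1) = Mul(0, 1) = 0)
Mul(Add(107, Function('m')(5, -3)), Mul(4, Pow(Add(Add(Mul(-1, 2), 2), -2), -1))) = Mul(Add(107, 0), Mul(4, Pow(Add(Add(Mul(-1, 2), 2), -2), -1))) = Mul(107, Mul(4, Pow(Add(Add(-2, 2), -2), -1))) = Mul(107, Mul(4, Pow(Add(0, -2), -1))) = Mul(107, Mul(4, Pow(-2, -1))) = Mul(107, Mul(4, Rational(-1, 2))) = Mul(107, -2) = -214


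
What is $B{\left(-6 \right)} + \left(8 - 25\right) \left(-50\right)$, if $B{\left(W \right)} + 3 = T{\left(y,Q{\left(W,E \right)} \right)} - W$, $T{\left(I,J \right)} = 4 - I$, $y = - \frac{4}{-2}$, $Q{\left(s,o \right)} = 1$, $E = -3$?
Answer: $855$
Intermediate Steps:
$y = 2$ ($y = \left(-4\right) \left(- \frac{1}{2}\right) = 2$)
$B{\left(W \right)} = -1 - W$ ($B{\left(W \right)} = -3 - \left(-2 + W\right) = -1 - W$)
$B{\left(-6 \right)} + \left(8 - 25\right) \left(-50\right) = \left(-1 - -6\right) + \left(8 - 25\right) \left(-50\right) = \left(-1 + 6\right) - -850 = 5 + 850 = 855$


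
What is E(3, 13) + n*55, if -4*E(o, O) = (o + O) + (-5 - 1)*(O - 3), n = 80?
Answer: 4411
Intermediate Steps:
E(o, O) = -9/2 - o/4 + 5*O/4 (E(o, O) = -((o + O) + (-5 - 1)*(O - 3))/4 = -((O + o) - 6*(-3 + O))/4 = -((O + o) + (18 - 6*O))/4 = -(18 + o - 5*O)/4 = -9/2 - o/4 + 5*O/4)
E(3, 13) + n*55 = (-9/2 - ¼*3 + (5/4)*13) + 80*55 = (-9/2 - ¾ + 65/4) + 4400 = 11 + 4400 = 4411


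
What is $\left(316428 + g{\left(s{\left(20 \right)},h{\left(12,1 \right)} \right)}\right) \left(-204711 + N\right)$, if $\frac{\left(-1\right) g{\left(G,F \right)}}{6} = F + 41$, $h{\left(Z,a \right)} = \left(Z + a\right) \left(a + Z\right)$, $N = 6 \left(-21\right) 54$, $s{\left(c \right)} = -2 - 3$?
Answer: $-66662759520$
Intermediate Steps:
$s{\left(c \right)} = -5$
$N = -6804$ ($N = \left(-126\right) 54 = -6804$)
$h{\left(Z,a \right)} = \left(Z + a\right)^{2}$ ($h{\left(Z,a \right)} = \left(Z + a\right) \left(Z + a\right) = \left(Z + a\right)^{2}$)
$g{\left(G,F \right)} = -246 - 6 F$ ($g{\left(G,F \right)} = - 6 \left(F + 41\right) = - 6 \left(41 + F\right) = -246 - 6 F$)
$\left(316428 + g{\left(s{\left(20 \right)},h{\left(12,1 \right)} \right)}\right) \left(-204711 + N\right) = \left(316428 - \left(246 + 6 \left(12 + 1\right)^{2}\right)\right) \left(-204711 - 6804\right) = \left(316428 - \left(246 + 6 \cdot 13^{2}\right)\right) \left(-211515\right) = \left(316428 - 1260\right) \left(-211515\right) = 315168 \left(-211515\right) = -66662759520$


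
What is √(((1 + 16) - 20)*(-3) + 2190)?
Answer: √2199 ≈ 46.893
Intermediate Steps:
√(((1 + 16) - 20)*(-3) + 2190) = √((17 - 20)*(-3) + 2190) = √(-3*(-3) + 2190) = √(9 + 2190) = √2199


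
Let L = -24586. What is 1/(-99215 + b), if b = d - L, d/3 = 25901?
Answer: 1/3074 ≈ 0.00032531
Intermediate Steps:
d = 77703 (d = 3*25901 = 77703)
b = 102289 (b = 77703 - 1*(-24586) = 77703 + 24586 = 102289)
1/(-99215 + b) = 1/(-99215 + 102289) = 1/3074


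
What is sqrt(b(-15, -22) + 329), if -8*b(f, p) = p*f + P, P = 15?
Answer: sqrt(4574)/4 ≈ 16.908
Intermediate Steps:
b(f, p) = -15/8 - f*p/8 (b(f, p) = -(p*f + 15)/8 = -(f*p + 15)/8 = -(15 + f*p)/8 = -15/8 - f*p/8)
sqrt(b(-15, -22) + 329) = sqrt((-15/8 - 1/8*(-15)*(-22)) + 329) = sqrt((-15/8 - 165/4) + 329) = sqrt(-345/8 + 329) = sqrt(2287/8) = sqrt(4574)/4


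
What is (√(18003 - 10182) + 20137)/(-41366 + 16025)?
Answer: -20137/25341 - √869/8447 ≈ -0.79813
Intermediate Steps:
(√(18003 - 10182) + 20137)/(-41366 + 16025) = (√7821 + 20137)/(-25341) = (3*√869 + 20137)*(-1/25341) = (20137 + 3*√869)*(-1/25341) = -20137/25341 - √869/8447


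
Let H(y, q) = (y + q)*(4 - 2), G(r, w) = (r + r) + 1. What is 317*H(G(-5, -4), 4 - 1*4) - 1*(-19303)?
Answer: 13597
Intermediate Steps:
G(r, w) = 1 + 2*r (G(r, w) = 2*r + 1 = 1 + 2*r)
H(y, q) = 2*q + 2*y (H(y, q) = (q + y)*2 = 2*q + 2*y)
317*H(G(-5, -4), 4 - 1*4) - 1*(-19303) = 317*(2*(4 - 1*4) + 2*(1 + 2*(-5))) - 1*(-19303) = 317*(2*(4 - 4) + 2*(1 - 10)) + 19303 = 317*(2*0 + 2*(-9)) + 19303 = 317*(0 - 18) + 19303 = 317*(-18) + 19303 = -5706 + 19303 = 13597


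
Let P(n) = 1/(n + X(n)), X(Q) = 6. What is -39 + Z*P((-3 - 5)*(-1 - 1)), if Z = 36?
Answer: -411/11 ≈ -37.364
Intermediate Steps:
P(n) = 1/(6 + n) (P(n) = 1/(n + 6) = 1/(6 + n))
-39 + Z*P((-3 - 5)*(-1 - 1)) = -39 + 36/(6 + (-3 - 5)*(-1 - 1)) = -39 + 36/(6 - 8*(-2)) = -39 + 36/(6 + 16) = -39 + 36/22 = -39 + 36*(1/22) = -39 + 18/11 = -411/11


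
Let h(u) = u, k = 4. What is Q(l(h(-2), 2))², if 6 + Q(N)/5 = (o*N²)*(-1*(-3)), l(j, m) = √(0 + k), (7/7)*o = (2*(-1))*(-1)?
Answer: 8100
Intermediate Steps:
o = 2 (o = (2*(-1))*(-1) = -2*(-1) = 2)
l(j, m) = 2 (l(j, m) = √(0 + 4) = √4 = 2)
Q(N) = -30 + 30*N² (Q(N) = -30 + 5*((2*N²)*(-1*(-3))) = -30 + 5*((2*N²)*3) = -30 + 5*(6*N²) = -30 + 30*N²)
Q(l(h(-2), 2))² = (-30 + 30*2²)² = (-30 + 30*4)² = (-30 + 120)² = 90² = 8100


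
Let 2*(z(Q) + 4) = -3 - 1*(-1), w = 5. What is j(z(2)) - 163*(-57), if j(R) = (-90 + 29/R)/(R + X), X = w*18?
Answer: 3948196/425 ≈ 9289.9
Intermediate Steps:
X = 90 (X = 5*18 = 90)
z(Q) = -5 (z(Q) = -4 + (-3 - 1*(-1))/2 = -4 + (-3 + 1)/2 = -4 + (½)*(-2) = -4 - 1 = -5)
j(R) = (-90 + 29/R)/(90 + R) (j(R) = (-90 + 29/R)/(R + 90) = (-90 + 29/R)/(90 + R))
j(z(2)) - 163*(-57) = (29 - 90*(-5))/((-5)*(90 - 5)) - 163*(-57) = -⅕*(29 + 450)/85 - 1*(-9291) = -⅕*1/85*479 + 9291 = -479/425 + 9291 = 3948196/425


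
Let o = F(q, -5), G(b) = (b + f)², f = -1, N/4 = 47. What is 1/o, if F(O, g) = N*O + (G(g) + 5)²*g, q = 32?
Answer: -1/2389 ≈ -0.00041859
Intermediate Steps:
N = 188 (N = 4*47 = 188)
G(b) = (-1 + b)² (G(b) = (b - 1)² = (-1 + b)²)
F(O, g) = 188*O + g*(5 + (-1 + g)²)² (F(O, g) = 188*O + ((-1 + g)² + 5)²*g = 188*O + (5 + (-1 + g)²)²*g = 188*O + g*(5 + (-1 + g)²)²)
o = -2389 (o = 188*32 - 5*(5 + (-1 - 5)²)² = 6016 - 5*(5 + (-6)²)² = 6016 - 5*(5 + 36)² = 6016 - 5*41² = 6016 - 5*1681 = 6016 - 8405 = -2389)
1/o = 1/(-2389) = -1/2389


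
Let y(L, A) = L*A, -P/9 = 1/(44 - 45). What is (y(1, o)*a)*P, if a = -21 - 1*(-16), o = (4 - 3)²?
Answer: -45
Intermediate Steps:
P = 9 (P = -9/(44 - 45) = -9/(-1) = -9*(-1) = 9)
o = 1 (o = 1² = 1)
a = -5 (a = -21 + 16 = -5)
y(L, A) = A*L
(y(1, o)*a)*P = ((1*1)*(-5))*9 = (1*(-5))*9 = -5*9 = -45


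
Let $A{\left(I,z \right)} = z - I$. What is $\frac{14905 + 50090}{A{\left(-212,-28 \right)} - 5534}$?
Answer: $- \frac{12999}{1070} \approx -12.149$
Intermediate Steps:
$\frac{14905 + 50090}{A{\left(-212,-28 \right)} - 5534} = \frac{14905 + 50090}{\left(-28 - -212\right) - 5534} = \frac{64995}{\left(-28 + 212\right) - 5534} = \frac{64995}{184 - 5534} = \frac{64995}{-5350} = 64995 \left(- \frac{1}{5350}\right) = - \frac{12999}{1070}$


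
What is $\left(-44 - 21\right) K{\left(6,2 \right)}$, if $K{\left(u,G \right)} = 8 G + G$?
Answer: $-1170$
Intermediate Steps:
$K{\left(u,G \right)} = 9 G$
$\left(-44 - 21\right) K{\left(6,2 \right)} = \left(-44 - 21\right) 9 \cdot 2 = \left(-65\right) 18 = -1170$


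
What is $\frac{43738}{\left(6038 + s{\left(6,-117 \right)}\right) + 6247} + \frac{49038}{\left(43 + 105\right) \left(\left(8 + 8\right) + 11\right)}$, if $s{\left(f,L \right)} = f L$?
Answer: $\frac{13755263}{857142} \approx 16.048$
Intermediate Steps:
$s{\left(f,L \right)} = L f$
$\frac{43738}{\left(6038 + s{\left(6,-117 \right)}\right) + 6247} + \frac{49038}{\left(43 + 105\right) \left(\left(8 + 8\right) + 11\right)} = \frac{43738}{\left(6038 - 702\right) + 6247} + \frac{49038}{\left(43 + 105\right) \left(\left(8 + 8\right) + 11\right)} = \frac{43738}{\left(6038 - 702\right) + 6247} + \frac{49038}{148 \left(16 + 11\right)} = \frac{43738}{5336 + 6247} + \frac{49038}{148 \cdot 27} = \frac{43738}{11583} + \frac{49038}{3996} = 43738 \cdot \frac{1}{11583} + 49038 \cdot \frac{1}{3996} = \frac{43738}{11583} + \frac{8173}{666} = \frac{13755263}{857142}$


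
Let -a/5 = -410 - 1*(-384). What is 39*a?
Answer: 5070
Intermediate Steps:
a = 130 (a = -5*(-410 - 1*(-384)) = -5*(-410 + 384) = -5*(-26) = 130)
39*a = 39*130 = 5070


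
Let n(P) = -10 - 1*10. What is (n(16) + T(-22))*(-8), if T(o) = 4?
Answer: 128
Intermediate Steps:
n(P) = -20 (n(P) = -10 - 10 = -20)
(n(16) + T(-22))*(-8) = (-20 + 4)*(-8) = -16*(-8) = 128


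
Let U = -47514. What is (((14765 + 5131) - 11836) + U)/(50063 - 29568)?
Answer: -39454/20495 ≈ -1.9251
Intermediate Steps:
(((14765 + 5131) - 11836) + U)/(50063 - 29568) = (((14765 + 5131) - 11836) - 47514)/(50063 - 29568) = ((19896 - 11836) - 47514)/20495 = (8060 - 47514)*(1/20495) = -39454*1/20495 = -39454/20495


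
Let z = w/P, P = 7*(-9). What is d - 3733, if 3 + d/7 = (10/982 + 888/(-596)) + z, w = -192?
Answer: -821507879/219477 ≈ -3743.0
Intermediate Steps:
P = -63
z = 64/21 (z = -192/(-63) = -192*(-1/63) = 64/21 ≈ 3.0476)
d = -2200238/219477 (d = -21 + 7*((10/982 + 888/(-596)) + 64/21) = -21 + 7*((10*(1/982) + 888*(-1/596)) + 64/21) = -21 + 7*((5/491 - 222/149) + 64/21) = -21 + 7*(-108257/73159 + 64/21) = -21 + 7*(2408779/1536339) = -21 + 2408779/219477 = -2200238/219477 ≈ -10.025)
d - 3733 = -2200238/219477 - 3733 = -821507879/219477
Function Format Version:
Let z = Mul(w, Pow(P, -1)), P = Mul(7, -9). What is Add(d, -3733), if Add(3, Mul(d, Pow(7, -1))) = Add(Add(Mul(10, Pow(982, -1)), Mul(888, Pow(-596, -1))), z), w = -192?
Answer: Rational(-821507879, 219477) ≈ -3743.0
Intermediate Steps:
P = -63
z = Rational(64, 21) (z = Mul(-192, Pow(-63, -1)) = Mul(-192, Rational(-1, 63)) = Rational(64, 21) ≈ 3.0476)
d = Rational(-2200238, 219477) (d = Add(-21, Mul(7, Add(Add(Mul(10, Pow(982, -1)), Mul(888, Pow(-596, -1))), Rational(64, 21)))) = Add(-21, Mul(7, Add(Add(Mul(10, Rational(1, 982)), Mul(888, Rational(-1, 596))), Rational(64, 21)))) = Add(-21, Mul(7, Add(Add(Rational(5, 491), Rational(-222, 149)), Rational(64, 21)))) = Add(-21, Mul(7, Add(Rational(-108257, 73159), Rational(64, 21)))) = Add(-21, Mul(7, Rational(2408779, 1536339))) = Add(-21, Rational(2408779, 219477)) = Rational(-2200238, 219477) ≈ -10.025)
Add(d, -3733) = Add(Rational(-2200238, 219477), -3733) = Rational(-821507879, 219477)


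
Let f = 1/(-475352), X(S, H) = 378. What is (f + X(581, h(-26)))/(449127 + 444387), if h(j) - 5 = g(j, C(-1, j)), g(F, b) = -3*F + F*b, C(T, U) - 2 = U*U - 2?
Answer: 179683055/424733666928 ≈ 0.00042305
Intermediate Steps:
C(T, U) = U**2 (C(T, U) = 2 + (U*U - 2) = 2 + (U**2 - 2) = 2 + (-2 + U**2) = U**2)
h(j) = 5 + j*(-3 + j**2)
f = -1/475352 ≈ -2.1037e-6
(f + X(581, h(-26)))/(449127 + 444387) = (-1/475352 + 378)/(449127 + 444387) = (179683055/475352)/893514 = (179683055/475352)*(1/893514) = 179683055/424733666928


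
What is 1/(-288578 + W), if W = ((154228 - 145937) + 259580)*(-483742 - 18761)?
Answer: -1/134606269691 ≈ -7.4291e-12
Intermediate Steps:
W = -134605981113 (W = (8291 + 259580)*(-502503) = 267871*(-502503) = -134605981113)
1/(-288578 + W) = 1/(-288578 - 134605981113) = 1/(-134606269691) = -1/134606269691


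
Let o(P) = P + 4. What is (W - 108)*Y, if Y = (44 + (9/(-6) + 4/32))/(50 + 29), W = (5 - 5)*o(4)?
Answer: -9207/158 ≈ -58.272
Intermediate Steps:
o(P) = 4 + P
W = 0 (W = (5 - 5)*(4 + 4) = 0*8 = 0)
Y = 341/632 (Y = (44 + (9*(-⅙) + 4*(1/32)))/79 = (44 + (-3/2 + ⅛))*(1/79) = (44 - 11/8)*(1/79) = (341/8)*(1/79) = 341/632 ≈ 0.53956)
(W - 108)*Y = (0 - 108)*(341/632) = -108*341/632 = -9207/158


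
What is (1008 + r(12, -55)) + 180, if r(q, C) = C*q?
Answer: 528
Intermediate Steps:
(1008 + r(12, -55)) + 180 = (1008 - 55*12) + 180 = (1008 - 660) + 180 = 348 + 180 = 528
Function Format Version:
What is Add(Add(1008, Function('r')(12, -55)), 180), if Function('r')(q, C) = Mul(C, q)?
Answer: 528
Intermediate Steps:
Add(Add(1008, Function('r')(12, -55)), 180) = Add(Add(1008, Mul(-55, 12)), 180) = Add(Add(1008, -660), 180) = Add(348, 180) = 528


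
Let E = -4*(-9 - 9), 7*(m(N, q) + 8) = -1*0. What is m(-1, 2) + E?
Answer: 64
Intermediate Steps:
m(N, q) = -8 (m(N, q) = -8 + (-1*0)/7 = -8 + (⅐)*0 = -8 + 0 = -8)
E = 72 (E = -4*(-18) = 72)
m(-1, 2) + E = -8 + 72 = 64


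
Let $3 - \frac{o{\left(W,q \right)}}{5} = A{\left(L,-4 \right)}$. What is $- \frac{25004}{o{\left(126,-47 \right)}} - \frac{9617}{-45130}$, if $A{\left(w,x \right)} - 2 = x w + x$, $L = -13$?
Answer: $\frac{4811449}{45130} \approx 106.61$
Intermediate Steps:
$A{\left(w,x \right)} = 2 + x + w x$ ($A{\left(w,x \right)} = 2 + \left(x w + x\right) = 2 + \left(w x + x\right) = 2 + \left(x + w x\right) = 2 + x + w x$)
$o{\left(W,q \right)} = -235$ ($o{\left(W,q \right)} = 15 - 5 \left(2 - 4 - -52\right) = 15 - 5 \left(2 - 4 + 52\right) = 15 - 250 = -235$)
$- \frac{25004}{o{\left(126,-47 \right)}} - \frac{9617}{-45130} = - \frac{25004}{-235} - \frac{9617}{-45130} = \left(-25004\right) \left(- \frac{1}{235}\right) - - \frac{9617}{45130} = \frac{532}{5} + \frac{9617}{45130} = \frac{4811449}{45130}$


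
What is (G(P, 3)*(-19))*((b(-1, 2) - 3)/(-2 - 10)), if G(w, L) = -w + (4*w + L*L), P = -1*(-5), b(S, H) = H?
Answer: -38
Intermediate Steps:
P = 5
G(w, L) = L**2 + 3*w (G(w, L) = -w + (4*w + L**2) = -w + (L**2 + 4*w) = L**2 + 3*w)
(G(P, 3)*(-19))*((b(-1, 2) - 3)/(-2 - 10)) = ((3**2 + 3*5)*(-19))*((2 - 3)/(-2 - 10)) = ((9 + 15)*(-19))*(-1/(-12)) = (24*(-19))*(-1*(-1/12)) = -456*1/12 = -38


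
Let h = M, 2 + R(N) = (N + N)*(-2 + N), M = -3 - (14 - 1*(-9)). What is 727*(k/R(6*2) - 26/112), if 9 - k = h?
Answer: -58887/952 ≈ -61.856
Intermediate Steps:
M = -26 (M = -3 - (14 + 9) = -3 - 1*23 = -3 - 23 = -26)
R(N) = -2 + 2*N*(-2 + N) (R(N) = -2 + (N + N)*(-2 + N) = -2 + (2*N)*(-2 + N) = -2 + 2*N*(-2 + N))
h = -26
k = 35 (k = 9 - 1*(-26) = 9 + 26 = 35)
727*(k/R(6*2) - 26/112) = 727*(35/(-2 - 24*2 + 2*(6*2)²) - 26/112) = 727*(35/(-2 - 4*12 + 2*12²) - 26*1/112) = 727*(35/(-2 - 48 + 2*144) - 13/56) = 727*(35/(-2 - 48 + 288) - 13/56) = 727*(35/238 - 13/56) = 727*(35*(1/238) - 13/56) = 727*(5/34 - 13/56) = 727*(-81/952) = -58887/952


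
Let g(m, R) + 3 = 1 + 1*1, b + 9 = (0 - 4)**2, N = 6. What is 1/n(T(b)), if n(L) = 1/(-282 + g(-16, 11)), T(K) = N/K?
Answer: -283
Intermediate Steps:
b = 7 (b = -9 + (0 - 4)**2 = -9 + (-4)**2 = -9 + 16 = 7)
g(m, R) = -1 (g(m, R) = -3 + (1 + 1*1) = -3 + (1 + 1) = -3 + 2 = -1)
T(K) = 6/K
n(L) = -1/283 (n(L) = 1/(-282 - 1) = 1/(-283) = -1/283)
1/n(T(b)) = 1/(-1/283) = -283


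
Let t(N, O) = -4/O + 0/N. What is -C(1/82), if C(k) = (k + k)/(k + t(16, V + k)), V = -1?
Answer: -162/26977 ≈ -0.0060051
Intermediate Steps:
t(N, O) = -4/O (t(N, O) = -4/O + 0 = -4/O)
C(k) = 2*k/(k - 4/(-1 + k)) (C(k) = (k + k)/(k - 4/(-1 + k)) = (2*k)/(k - 4/(-1 + k)) = 2*k/(k - 4/(-1 + k)))
-C(1/82) = -2*(-1 + 1/82)/(82*(-4 + (-1 + 1/82)/82)) = -2*(-81)/(82*(-4 + (1/82)*(-81/82))*82) = -2*(-81)/(82*(-4 - 81/6724)*82) = -2*(-81)/(82*(-26977/6724)*82) = -2*(-6724)*(-81)/(82*26977*82) = -1*162/26977 = -162/26977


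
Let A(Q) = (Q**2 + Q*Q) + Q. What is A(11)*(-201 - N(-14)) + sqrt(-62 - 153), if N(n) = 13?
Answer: -54142 + I*sqrt(215) ≈ -54142.0 + 14.663*I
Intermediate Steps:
A(Q) = Q + 2*Q**2 (A(Q) = (Q**2 + Q**2) + Q = 2*Q**2 + Q = Q + 2*Q**2)
A(11)*(-201 - N(-14)) + sqrt(-62 - 153) = (11*(1 + 2*11))*(-201 - 1*13) + sqrt(-62 - 153) = (11*(1 + 22))*(-201 - 13) + sqrt(-215) = (11*23)*(-214) + I*sqrt(215) = 253*(-214) + I*sqrt(215) = -54142 + I*sqrt(215)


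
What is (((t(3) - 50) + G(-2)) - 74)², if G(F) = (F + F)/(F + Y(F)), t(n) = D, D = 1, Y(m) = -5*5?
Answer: 11002489/729 ≈ 15093.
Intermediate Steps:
Y(m) = -25
t(n) = 1
G(F) = 2*F/(-25 + F) (G(F) = (F + F)/(F - 25) = (2*F)/(-25 + F) = 2*F/(-25 + F))
(((t(3) - 50) + G(-2)) - 74)² = (((1 - 50) + 2*(-2)/(-25 - 2)) - 74)² = ((-49 + 2*(-2)/(-27)) - 74)² = ((-49 + 2*(-2)*(-1/27)) - 74)² = ((-49 + 4/27) - 74)² = (-1319/27 - 74)² = (-3317/27)² = 11002489/729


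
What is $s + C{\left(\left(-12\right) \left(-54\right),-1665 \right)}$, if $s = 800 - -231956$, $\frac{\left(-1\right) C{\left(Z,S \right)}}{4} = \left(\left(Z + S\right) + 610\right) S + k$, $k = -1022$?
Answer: $-2473776$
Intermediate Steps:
$C{\left(Z,S \right)} = 4088 - 4 S \left(610 + S + Z\right)$ ($C{\left(Z,S \right)} = - 4 \left(\left(\left(Z + S\right) + 610\right) S - 1022\right) = - 4 \left(\left(\left(S + Z\right) + 610\right) S - 1022\right) = - 4 \left(\left(610 + S + Z\right) S - 1022\right) = - 4 \left(S \left(610 + S + Z\right) - 1022\right) = - 4 \left(-1022 + S \left(610 + S + Z\right)\right) = 4088 - 4 S \left(610 + S + Z\right)$)
$s = 232756$ ($s = 800 + 231956 = 232756$)
$s + C{\left(\left(-12\right) \left(-54\right),-1665 \right)} = 232756 - \left(-4066688 + 11088900 - \left(-79920\right) \left(-54\right)\right) = 232756 + \left(4088 + 4062600 - 11088900 - \left(-6660\right) 648\right) = 232756 + \left(4088 + 4062600 - 11088900 + 4315680\right) = 232756 - 2706532 = -2473776$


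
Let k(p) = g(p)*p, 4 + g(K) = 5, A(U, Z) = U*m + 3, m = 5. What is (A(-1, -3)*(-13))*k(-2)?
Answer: -52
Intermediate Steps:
A(U, Z) = 3 + 5*U (A(U, Z) = U*5 + 3 = 5*U + 3 = 3 + 5*U)
g(K) = 1 (g(K) = -4 + 5 = 1)
k(p) = p (k(p) = 1*p = p)
(A(-1, -3)*(-13))*k(-2) = ((3 + 5*(-1))*(-13))*(-2) = ((3 - 5)*(-13))*(-2) = -2*(-13)*(-2) = 26*(-2) = -52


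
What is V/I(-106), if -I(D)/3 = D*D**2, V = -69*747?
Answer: -17181/1191016 ≈ -0.014426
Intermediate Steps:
V = -51543
I(D) = -3*D**3 (I(D) = -3*D*D**2 = -3*D**3)
V/I(-106) = -51543/((-3*(-106)**3)) = -51543/((-3*(-1191016))) = -51543/3573048 = -51543*1/3573048 = -17181/1191016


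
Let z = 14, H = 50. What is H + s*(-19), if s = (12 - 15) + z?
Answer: -159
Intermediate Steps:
s = 11 (s = (12 - 15) + 14 = -3 + 14 = 11)
H + s*(-19) = 50 + 11*(-19) = 50 - 209 = -159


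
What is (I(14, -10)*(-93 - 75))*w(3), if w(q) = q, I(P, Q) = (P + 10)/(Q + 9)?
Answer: 12096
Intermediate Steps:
I(P, Q) = (10 + P)/(9 + Q)
(I(14, -10)*(-93 - 75))*w(3) = (((10 + 14)/(9 - 10))*(-93 - 75))*3 = ((24/(-1))*(-168))*3 = (-1*24*(-168))*3 = -24*(-168)*3 = 4032*3 = 12096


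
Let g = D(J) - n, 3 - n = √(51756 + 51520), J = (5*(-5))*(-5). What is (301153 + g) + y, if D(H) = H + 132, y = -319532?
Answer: -18125 + 2*√25819 ≈ -17804.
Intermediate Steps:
J = 125 (J = -25*(-5) = 125)
n = 3 - 2*√25819 (n = 3 - √(51756 + 51520) = 3 - √103276 = 3 - 2*√25819 ≈ -318.37)
D(H) = 132 + H
g = 254 + 2*√25819 (g = (132 + 125) - (3 - 2*√25819) = 257 + (-3 + 2*√25819) = 254 + 2*√25819 ≈ 575.37)
(301153 + g) + y = (301153 + (254 + 2*√25819)) - 319532 = (301407 + 2*√25819) - 319532 = -18125 + 2*√25819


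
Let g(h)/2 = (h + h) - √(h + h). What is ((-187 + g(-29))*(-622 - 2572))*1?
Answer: 967782 + 6388*I*√58 ≈ 9.6778e+5 + 48650.0*I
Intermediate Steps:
g(h) = 4*h - 2*√2*√h (g(h) = 2*((h + h) - √(h + h)) = 2*(2*h - √(2*h)) = 2*(2*h - √2*√h) = 4*h - 2*√2*√h)
((-187 + g(-29))*(-622 - 2572))*1 = ((-187 + (4*(-29) - 2*√2*√(-29)))*(-622 - 2572))*1 = ((-187 + (-116 - 2*√2*I*√29))*(-3194))*1 = ((-187 + (-116 - 2*I*√58))*(-3194))*1 = ((-303 - 2*I*√58)*(-3194))*1 = (967782 + 6388*I*√58)*1 = 967782 + 6388*I*√58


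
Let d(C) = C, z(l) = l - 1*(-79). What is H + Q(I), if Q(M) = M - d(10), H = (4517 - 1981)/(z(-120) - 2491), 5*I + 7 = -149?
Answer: -133568/3165 ≈ -42.202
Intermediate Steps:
z(l) = 79 + l (z(l) = l + 79 = 79 + l)
I = -156/5 (I = -7/5 + (⅕)*(-149) = -7/5 - 149/5 = -156/5 ≈ -31.200)
H = -634/633 (H = (4517 - 1981)/((79 - 120) - 2491) = 2536/(-41 - 2491) = 2536/(-2532) = 2536*(-1/2532) = -634/633 ≈ -1.0016)
Q(M) = -10 + M (Q(M) = M - 1*10 = M - 10 = -10 + M)
H + Q(I) = -634/633 + (-10 - 156/5) = -634/633 - 206/5 = -133568/3165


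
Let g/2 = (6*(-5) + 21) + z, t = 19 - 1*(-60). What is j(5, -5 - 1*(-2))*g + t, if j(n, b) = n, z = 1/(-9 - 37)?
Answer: -258/23 ≈ -11.217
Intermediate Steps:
z = -1/46 (z = 1/(-46) = -1/46 ≈ -0.021739)
t = 79 (t = 19 + 60 = 79)
g = -415/23 (g = 2*((6*(-5) + 21) - 1/46) = 2*((-30 + 21) - 1/46) = 2*(-9 - 1/46) = 2*(-415/46) = -415/23 ≈ -18.043)
j(5, -5 - 1*(-2))*g + t = 5*(-415/23) + 79 = -2075/23 + 79 = -258/23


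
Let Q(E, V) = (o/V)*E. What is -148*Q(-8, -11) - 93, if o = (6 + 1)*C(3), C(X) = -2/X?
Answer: 13507/33 ≈ 409.30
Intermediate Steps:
o = -14/3 (o = (6 + 1)*(-2/3) = 7*(-2*⅓) = 7*(-⅔) = -14/3 ≈ -4.6667)
Q(E, V) = -14*E/(3*V) (Q(E, V) = (-14/(3*V))*E = -14*E/(3*V))
-148*Q(-8, -11) - 93 = -(-2072)*(-8)/(3*(-11)) - 93 = -(-2072)*(-8)*(-1)/(3*11) - 93 = -148*(-112/33) - 93 = 16576/33 - 93 = 13507/33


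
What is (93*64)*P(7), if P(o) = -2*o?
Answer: -83328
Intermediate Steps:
(93*64)*P(7) = (93*64)*(-2*7) = 5952*(-14) = -83328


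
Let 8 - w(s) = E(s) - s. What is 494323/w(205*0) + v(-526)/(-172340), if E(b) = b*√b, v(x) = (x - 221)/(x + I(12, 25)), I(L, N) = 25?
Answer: 3556750377487/57561560 ≈ 61790.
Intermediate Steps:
v(x) = (-221 + x)/(25 + x) (v(x) = (x - 221)/(x + 25) = (-221 + x)/(25 + x))
E(b) = b^(3/2)
w(s) = 8 + s - s^(3/2) (w(s) = 8 - (s^(3/2) - s) = 8 + (s - s^(3/2)) = 8 + s - s^(3/2))
494323/w(205*0) + v(-526)/(-172340) = 494323/(8 + 205*0 - (205*0)^(3/2)) + ((-221 - 526)/(25 - 526))/(-172340) = 494323/(8 + 0 - 0^(3/2)) + (-747/(-501))*(-1/172340) = 494323/(8 + 0 - 1*0) - 1/501*(-747)*(-1/172340) = 494323/(8 + 0 + 0) + (249/167)*(-1/172340) = 494323/8 - 249/28780780 = 3556750377487/57561560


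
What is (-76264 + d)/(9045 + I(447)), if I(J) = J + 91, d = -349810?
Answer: -426074/9583 ≈ -44.461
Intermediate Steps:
I(J) = 91 + J
(-76264 + d)/(9045 + I(447)) = (-76264 - 349810)/(9045 + (91 + 447)) = -426074/(9045 + 538) = -426074/9583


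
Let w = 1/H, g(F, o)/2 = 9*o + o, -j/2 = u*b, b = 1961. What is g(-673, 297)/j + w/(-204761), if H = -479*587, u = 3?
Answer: -56997532004509/112901171984533 ≈ -0.50484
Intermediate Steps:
j = -11766 (j = -6*1961 = -2*5883 = -11766)
H = -281173
g(F, o) = 20*o (g(F, o) = 2*(9*o + o) = 2*(10*o) = 20*o)
w = -1/281173 (w = 1/(-281173) = -1/281173 ≈ -3.5565e-6)
g(-673, 297)/j + w/(-204761) = (20*297)/(-11766) - 1/281173/(-204761) = 5940*(-1/11766) - 1/281173*(-1/204761) = -990/1961 + 1/57573264653 = -56997532004509/112901171984533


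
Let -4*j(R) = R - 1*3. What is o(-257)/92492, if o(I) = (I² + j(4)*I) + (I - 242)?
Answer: 262457/369968 ≈ 0.70940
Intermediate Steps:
j(R) = ¾ - R/4 (j(R) = -(R - 1*3)/4 = -(R - 3)/4 = -(-3 + R)/4 = ¾ - R/4)
o(I) = -242 + I² + 3*I/4 (o(I) = (I² + (¾ - ¼*4)*I) + (I - 242) = (I² + (¾ - 1)*I) + (-242 + I) = (I² - I/4) + (-242 + I) = -242 + I² + 3*I/4)
o(-257)/92492 = (-242 + (-257)² + (¾)*(-257))/92492 = (-242 + 66049 - 771/4)*(1/92492) = (262457/4)*(1/92492) = 262457/369968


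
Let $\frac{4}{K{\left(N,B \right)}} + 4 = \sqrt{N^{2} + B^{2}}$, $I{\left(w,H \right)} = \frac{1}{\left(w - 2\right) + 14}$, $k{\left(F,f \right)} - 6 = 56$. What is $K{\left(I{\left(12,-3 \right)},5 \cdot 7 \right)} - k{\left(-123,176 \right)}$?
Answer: $- \frac{43166654}{696385} + \frac{96 \sqrt{705601}}{696385} \approx -61.871$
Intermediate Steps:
$k{\left(F,f \right)} = 62$ ($k{\left(F,f \right)} = 6 + 56 = 62$)
$I{\left(w,H \right)} = \frac{1}{12 + w}$ ($I{\left(w,H \right)} = \frac{1}{\left(-2 + w\right) + 14} = \frac{1}{12 + w}$)
$K{\left(N,B \right)} = \frac{4}{-4 + \sqrt{B^{2} + N^{2}}}$ ($K{\left(N,B \right)} = \frac{4}{-4 + \sqrt{N^{2} + B^{2}}} = \frac{4}{-4 + \sqrt{B^{2} + N^{2}}}$)
$K{\left(I{\left(12,-3 \right)},5 \cdot 7 \right)} - k{\left(-123,176 \right)} = \frac{4}{-4 + \sqrt{\left(5 \cdot 7\right)^{2} + \left(\frac{1}{12 + 12}\right)^{2}}} - 62 = \frac{4}{-4 + \sqrt{35^{2} + \left(\frac{1}{24}\right)^{2}}} - 62 = \frac{4}{-4 + \sqrt{1225 + \left(\frac{1}{24}\right)^{2}}} - 62 = \frac{4}{-4 + \sqrt{1225 + \frac{1}{576}}} - 62 = \frac{4}{-4 + \sqrt{\frac{705601}{576}}} - 62 = \frac{4}{-4 + \frac{\sqrt{705601}}{24}} - 62 = -62 + \frac{4}{-4 + \frac{\sqrt{705601}}{24}}$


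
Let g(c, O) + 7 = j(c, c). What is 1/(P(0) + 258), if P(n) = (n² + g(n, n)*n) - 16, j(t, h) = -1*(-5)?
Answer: 1/242 ≈ 0.0041322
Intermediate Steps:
j(t, h) = 5
g(c, O) = -2 (g(c, O) = -7 + 5 = -2)
P(n) = -16 + n² - 2*n (P(n) = (n² - 2*n) - 16 = -16 + n² - 2*n)
1/(P(0) + 258) = 1/((-16 + 0² - 2*0) + 258) = 1/((-16 + 0 + 0) + 258) = 1/(-16 + 258) = 1/242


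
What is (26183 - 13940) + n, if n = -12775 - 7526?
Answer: -8058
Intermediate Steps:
n = -20301
(26183 - 13940) + n = (26183 - 13940) - 20301 = 12243 - 20301 = -8058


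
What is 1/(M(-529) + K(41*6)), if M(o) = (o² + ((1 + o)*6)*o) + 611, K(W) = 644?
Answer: 1/1956968 ≈ 5.1099e-7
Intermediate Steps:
M(o) = 611 + o² + o*(6 + 6*o) (M(o) = (o² + (6 + 6*o)*o) + 611 = (o² + o*(6 + 6*o)) + 611 = 611 + o² + o*(6 + 6*o))
1/(M(-529) + K(41*6)) = 1/((611 + 6*(-529) + 7*(-529)²) + 644) = 1/((611 - 3174 + 7*279841) + 644) = 1/((611 - 3174 + 1958887) + 644) = 1/(1956324 + 644) = 1/1956968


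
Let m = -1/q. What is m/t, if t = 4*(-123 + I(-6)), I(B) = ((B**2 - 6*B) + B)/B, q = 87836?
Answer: 1/47080096 ≈ 2.1240e-8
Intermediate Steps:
I(B) = (B**2 - 5*B)/B
m = -1/87836 ≈ -1.1385e-5
t = -536 (t = 4*(-123 + (-5 - 6)) = 4*(-123 - 11) = 4*(-134) = -536)
m/t = -1/87836/(-536) = -1/87836*(-1/536) = 1/47080096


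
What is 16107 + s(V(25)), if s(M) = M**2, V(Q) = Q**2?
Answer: 406732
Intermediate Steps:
16107 + s(V(25)) = 16107 + (25**2)**2 = 16107 + 625**2 = 16107 + 390625 = 406732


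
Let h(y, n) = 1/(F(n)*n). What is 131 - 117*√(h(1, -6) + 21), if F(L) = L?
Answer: 131 - 39*√757/2 ≈ -405.52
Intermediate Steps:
h(y, n) = n⁻² (h(y, n) = 1/(n*n) = 1/(n²) = n⁻²)
131 - 117*√(h(1, -6) + 21) = 131 - 117*√((-6)⁻² + 21) = 131 - 117*√(1/36 + 21) = 131 - 39*√757/2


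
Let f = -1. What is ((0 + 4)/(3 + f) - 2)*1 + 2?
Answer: 2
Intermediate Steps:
((0 + 4)/(3 + f) - 2)*1 + 2 = ((0 + 4)/(3 - 1) - 2)*1 + 2 = (4/2 - 2)*1 + 2 = (4*(½) - 2)*1 + 2 = (2 - 2)*1 + 2 = 0*1 + 2 = 0 + 2 = 2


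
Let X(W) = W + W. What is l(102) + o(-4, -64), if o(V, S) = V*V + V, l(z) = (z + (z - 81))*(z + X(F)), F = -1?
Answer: 12312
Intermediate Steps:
X(W) = 2*W
l(z) = (-81 + 2*z)*(-2 + z) (l(z) = (z + (z - 81))*(z + 2*(-1)) = (z + (-81 + z))*(z - 2) = (-81 + 2*z)*(-2 + z))
o(V, S) = V + V**2 (o(V, S) = V**2 + V = V + V**2)
l(102) + o(-4, -64) = (162 - 85*102 + 2*102**2) - 4*(1 - 4) = (162 - 8670 + 2*10404) - 4*(-3) = (162 - 8670 + 20808) + 12 = 12300 + 12 = 12312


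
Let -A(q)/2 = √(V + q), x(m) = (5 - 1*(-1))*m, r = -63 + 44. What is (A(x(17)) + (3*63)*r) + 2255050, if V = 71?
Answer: 2251459 - 2*√173 ≈ 2.2514e+6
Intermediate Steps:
r = -19
x(m) = 6*m (x(m) = (5 + 1)*m = 6*m)
A(q) = -2*√(71 + q)
(A(x(17)) + (3*63)*r) + 2255050 = (-2*√(71 + 6*17) + (3*63)*(-19)) + 2255050 = (-2*√(71 + 102) + 189*(-19)) + 2255050 = (-2*√173 - 3591) + 2255050 = (-3591 - 2*√173) + 2255050 = 2251459 - 2*√173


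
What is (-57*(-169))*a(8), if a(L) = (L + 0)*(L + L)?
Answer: 1233024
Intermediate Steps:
a(L) = 2*L² (a(L) = L*(2*L) = 2*L²)
(-57*(-169))*a(8) = (-57*(-169))*(2*8²) = 9633*(2*64) = 9633*128 = 1233024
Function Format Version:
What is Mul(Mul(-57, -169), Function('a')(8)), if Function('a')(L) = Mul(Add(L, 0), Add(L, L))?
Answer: 1233024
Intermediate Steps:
Function('a')(L) = Mul(2, Pow(L, 2)) (Function('a')(L) = Mul(L, Mul(2, L)) = Mul(2, Pow(L, 2)))
Mul(Mul(-57, -169), Function('a')(8)) = Mul(Mul(-57, -169), Mul(2, Pow(8, 2))) = Mul(9633, Mul(2, 64)) = Mul(9633, 128) = 1233024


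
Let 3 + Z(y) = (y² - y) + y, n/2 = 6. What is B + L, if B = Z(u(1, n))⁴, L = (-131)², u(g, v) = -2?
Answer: 17162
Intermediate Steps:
n = 12 (n = 2*6 = 12)
Z(y) = -3 + y² (Z(y) = -3 + ((y² - y) + y) = -3 + y²)
L = 17161
B = 1 (B = (-3 + (-2)²)⁴ = (-3 + 4)⁴ = 1⁴ = 1)
B + L = 1 + 17161 = 17162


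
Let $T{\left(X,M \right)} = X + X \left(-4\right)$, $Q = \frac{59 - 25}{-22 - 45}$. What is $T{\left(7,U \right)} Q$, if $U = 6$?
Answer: $\frac{714}{67} \approx 10.657$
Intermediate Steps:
$Q = - \frac{34}{67}$ ($Q = \frac{34}{-67} = 34 \left(- \frac{1}{67}\right) = - \frac{34}{67} \approx -0.50746$)
$T{\left(X,M \right)} = - 3 X$ ($T{\left(X,M \right)} = X - 4 X = - 3 X$)
$T{\left(7,U \right)} Q = \left(-3\right) 7 \left(- \frac{34}{67}\right) = \left(-21\right) \left(- \frac{34}{67}\right) = \frac{714}{67}$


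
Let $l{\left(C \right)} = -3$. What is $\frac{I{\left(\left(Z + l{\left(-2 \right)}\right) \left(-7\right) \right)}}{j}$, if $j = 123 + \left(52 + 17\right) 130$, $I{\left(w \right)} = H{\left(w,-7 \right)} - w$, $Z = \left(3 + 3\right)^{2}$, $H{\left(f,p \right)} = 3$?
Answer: $\frac{78}{3031} \approx 0.025734$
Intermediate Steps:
$Z = 36$ ($Z = 6^{2} = 36$)
$I{\left(w \right)} = 3 - w$
$j = 9093$ ($j = 123 + 69 \cdot 130 = 123 + 8970 = 9093$)
$\frac{I{\left(\left(Z + l{\left(-2 \right)}\right) \left(-7\right) \right)}}{j} = \frac{3 - \left(36 - 3\right) \left(-7\right)}{9093} = \left(3 - 33 \left(-7\right)\right) \frac{1}{9093} = \left(3 - -231\right) \frac{1}{9093} = \left(3 + 231\right) \frac{1}{9093} = 234 \cdot \frac{1}{9093} = \frac{78}{3031}$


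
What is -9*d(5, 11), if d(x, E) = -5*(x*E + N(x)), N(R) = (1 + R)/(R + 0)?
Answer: 2529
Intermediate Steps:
N(R) = (1 + R)/R
d(x, E) = -5*E*x - 5*(1 + x)/x (d(x, E) = -5*(x*E + (1 + x)/x) = -5*(E*x + (1 + x)/x) = -5*E*x - 5*(1 + x)/x)
-9*d(5, 11) = -9*(-5 - 5/5 - 5*11*5) = -9*(-5 - 5*⅕ - 275) = -9*(-5 - 1 - 275) = -9*(-281) = 2529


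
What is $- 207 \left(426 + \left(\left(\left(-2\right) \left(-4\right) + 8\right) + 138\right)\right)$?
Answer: $-120060$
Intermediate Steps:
$- 207 \left(426 + \left(\left(\left(-2\right) \left(-4\right) + 8\right) + 138\right)\right) = - 207 \left(426 + \left(\left(8 + 8\right) + 138\right)\right) = - 207 \left(426 + \left(16 + 138\right)\right) = - 207 \left(426 + 154\right) = \left(-207\right) 580 = -120060$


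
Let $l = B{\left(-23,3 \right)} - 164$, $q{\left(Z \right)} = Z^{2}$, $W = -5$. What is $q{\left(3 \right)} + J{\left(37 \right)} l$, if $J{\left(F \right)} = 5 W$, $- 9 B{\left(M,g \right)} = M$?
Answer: $\frac{36406}{9} \approx 4045.1$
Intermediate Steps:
$B{\left(M,g \right)} = - \frac{M}{9}$
$J{\left(F \right)} = -25$ ($J{\left(F \right)} = 5 \left(-5\right) = -25$)
$l = - \frac{1453}{9}$ ($l = \left(- \frac{1}{9}\right) \left(-23\right) - 164 = \frac{23}{9} - 164 = - \frac{1453}{9} \approx -161.44$)
$q{\left(3 \right)} + J{\left(37 \right)} l = 3^{2} - - \frac{36325}{9} = 9 + \frac{36325}{9} = \frac{36406}{9}$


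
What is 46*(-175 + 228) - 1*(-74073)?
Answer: 76511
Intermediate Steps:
46*(-175 + 228) - 1*(-74073) = 46*53 + 74073 = 2438 + 74073 = 76511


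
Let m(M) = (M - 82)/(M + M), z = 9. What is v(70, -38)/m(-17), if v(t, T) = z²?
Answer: 306/11 ≈ 27.818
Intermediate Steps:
m(M) = (-82 + M)/(2*M) (m(M) = (-82 + M)/((2*M)) = (-82 + M)*(1/(2*M)) = (-82 + M)/(2*M))
v(t, T) = 81 (v(t, T) = 9² = 81)
v(70, -38)/m(-17) = 81/(((½)*(-82 - 17)/(-17))) = 81/(((½)*(-1/17)*(-99))) = 81/(99/34) = 81*(34/99) = 306/11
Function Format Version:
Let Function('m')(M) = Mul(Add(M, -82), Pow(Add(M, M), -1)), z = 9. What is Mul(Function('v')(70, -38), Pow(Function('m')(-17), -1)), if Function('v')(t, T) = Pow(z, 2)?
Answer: Rational(306, 11) ≈ 27.818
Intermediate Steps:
Function('m')(M) = Mul(Rational(1, 2), Pow(M, -1), Add(-82, M)) (Function('m')(M) = Mul(Add(-82, M), Pow(Mul(2, M), -1)) = Mul(Add(-82, M), Mul(Rational(1, 2), Pow(M, -1))) = Mul(Rational(1, 2), Pow(M, -1), Add(-82, M)))
Function('v')(t, T) = 81 (Function('v')(t, T) = Pow(9, 2) = 81)
Mul(Function('v')(70, -38), Pow(Function('m')(-17), -1)) = Mul(81, Pow(Mul(Rational(1, 2), Pow(-17, -1), Add(-82, -17)), -1)) = Mul(81, Pow(Mul(Rational(1, 2), Rational(-1, 17), -99), -1)) = Mul(81, Pow(Rational(99, 34), -1)) = Mul(81, Rational(34, 99)) = Rational(306, 11)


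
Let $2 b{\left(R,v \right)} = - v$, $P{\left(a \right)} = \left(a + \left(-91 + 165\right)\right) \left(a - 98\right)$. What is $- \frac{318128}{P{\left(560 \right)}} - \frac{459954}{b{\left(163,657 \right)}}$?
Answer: $\frac{7478872288}{5345571} \approx 1399.1$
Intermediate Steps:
$P{\left(a \right)} = \left(-98 + a\right) \left(74 + a\right)$ ($P{\left(a \right)} = \left(a + 74\right) \left(-98 + a\right) = \left(74 + a\right) \left(-98 + a\right) = \left(-98 + a\right) \left(74 + a\right)$)
$b{\left(R,v \right)} = - \frac{v}{2}$ ($b{\left(R,v \right)} = \frac{\left(-1\right) v}{2} = - \frac{v}{2}$)
$- \frac{318128}{P{\left(560 \right)}} - \frac{459954}{b{\left(163,657 \right)}} = - \frac{318128}{-7252 + 560^{2} - 13440} - \frac{459954}{\left(- \frac{1}{2}\right) 657} = - \frac{318128}{-7252 + 313600 - 13440} - \frac{459954}{- \frac{657}{2}} = - \frac{318128}{292908} - - \frac{102212}{73} = \left(-318128\right) \frac{1}{292908} + \frac{102212}{73} = - \frac{79532}{73227} + \frac{102212}{73} = \frac{7478872288}{5345571}$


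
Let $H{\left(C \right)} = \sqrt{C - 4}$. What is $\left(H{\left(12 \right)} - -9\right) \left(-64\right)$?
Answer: $-576 - 128 \sqrt{2} \approx -757.02$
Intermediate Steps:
$H{\left(C \right)} = \sqrt{-4 + C}$
$\left(H{\left(12 \right)} - -9\right) \left(-64\right) = \left(\sqrt{-4 + 12} - -9\right) \left(-64\right) = \left(\sqrt{8} + 9\right) \left(-64\right) = \left(2 \sqrt{2} + 9\right) \left(-64\right) = \left(9 + 2 \sqrt{2}\right) \left(-64\right) = -576 - 128 \sqrt{2}$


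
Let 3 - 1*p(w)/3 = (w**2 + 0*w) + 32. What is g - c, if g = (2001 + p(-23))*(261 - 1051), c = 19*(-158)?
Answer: -255328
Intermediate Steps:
p(w) = -87 - 3*w**2 (p(w) = 9 - 3*((w**2 + 0*w) + 32) = 9 - 3*((w**2 + 0) + 32) = 9 - 3*(w**2 + 32) = 9 - 3*(32 + w**2) = 9 + (-96 - 3*w**2) = -87 - 3*w**2)
c = -3002
g = -258330 (g = (2001 + (-87 - 3*(-23)**2))*(261 - 1051) = (2001 + (-87 - 3*529))*(-790) = (2001 + (-87 - 1587))*(-790) = (2001 - 1674)*(-790) = 327*(-790) = -258330)
g - c = -258330 - 1*(-3002) = -258330 + 3002 = -255328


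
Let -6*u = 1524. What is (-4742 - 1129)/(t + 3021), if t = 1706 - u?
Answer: -5871/4981 ≈ -1.1787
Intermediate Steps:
u = -254 (u = -1/6*1524 = -254)
t = 1960 (t = 1706 - 1*(-254) = 1706 + 254 = 1960)
(-4742 - 1129)/(t + 3021) = (-4742 - 1129)/(1960 + 3021) = -5871/4981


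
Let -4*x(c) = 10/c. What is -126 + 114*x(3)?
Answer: -221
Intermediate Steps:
x(c) = -5/(2*c)
-126 + 114*x(3) = -126 + 114*(-5/2/3) = -126 + 114*(-5/2*⅓) = -126 + 114*(-⅚) = -126 - 95 = -221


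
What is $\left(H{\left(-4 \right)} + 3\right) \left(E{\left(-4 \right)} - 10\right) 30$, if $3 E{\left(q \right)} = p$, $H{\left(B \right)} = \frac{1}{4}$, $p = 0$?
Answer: $-975$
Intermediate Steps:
$H{\left(B \right)} = \frac{1}{4}$
$E{\left(q \right)} = 0$ ($E{\left(q \right)} = \frac{1}{3} \cdot 0 = 0$)
$\left(H{\left(-4 \right)} + 3\right) \left(E{\left(-4 \right)} - 10\right) 30 = \left(\frac{1}{4} + 3\right) \left(0 - 10\right) 30 = \frac{13 \left(0 - 10\right)}{4} \cdot 30 = \frac{13}{4} \left(-10\right) 30 = \left(- \frac{65}{2}\right) 30 = -975$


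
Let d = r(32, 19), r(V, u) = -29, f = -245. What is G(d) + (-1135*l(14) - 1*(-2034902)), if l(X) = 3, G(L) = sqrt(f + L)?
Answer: 2031497 + I*sqrt(274) ≈ 2.0315e+6 + 16.553*I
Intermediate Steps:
d = -29
G(L) = sqrt(-245 + L)
G(d) + (-1135*l(14) - 1*(-2034902)) = sqrt(-245 - 29) + (-1135*3 - 1*(-2034902)) = sqrt(-274) + (-3405 + 2034902) = I*sqrt(274) + 2031497 = 2031497 + I*sqrt(274)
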